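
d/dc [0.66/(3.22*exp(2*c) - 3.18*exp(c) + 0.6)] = (2.0988 - 4.2504*exp(c))*exp(c)/(3.22*exp(2*c) - 3.18*exp(c) + 0.6)^2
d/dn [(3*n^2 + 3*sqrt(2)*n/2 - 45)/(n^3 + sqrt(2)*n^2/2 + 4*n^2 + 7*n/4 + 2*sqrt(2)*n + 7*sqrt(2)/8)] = 12*(-8*n^4 - 8*sqrt(2)*n^3 + 370*n^2 + 134*sqrt(2)*n + 960*n + 217 + 240*sqrt(2))/(32*n^6 + 32*sqrt(2)*n^5 + 256*n^5 + 256*sqrt(2)*n^4 + 640*n^4 + 576*n^3 + 624*sqrt(2)*n^3 + 410*n^2 + 448*sqrt(2)*n^2 + 98*sqrt(2)*n + 224*n + 49)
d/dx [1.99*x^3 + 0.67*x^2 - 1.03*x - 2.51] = 5.97*x^2 + 1.34*x - 1.03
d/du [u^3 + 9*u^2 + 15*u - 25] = 3*u^2 + 18*u + 15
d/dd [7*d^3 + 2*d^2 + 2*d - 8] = 21*d^2 + 4*d + 2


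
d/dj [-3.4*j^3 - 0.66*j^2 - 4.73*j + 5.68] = -10.2*j^2 - 1.32*j - 4.73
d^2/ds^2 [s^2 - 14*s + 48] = 2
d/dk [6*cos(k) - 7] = -6*sin(k)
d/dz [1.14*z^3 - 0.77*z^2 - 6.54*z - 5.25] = 3.42*z^2 - 1.54*z - 6.54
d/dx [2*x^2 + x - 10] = 4*x + 1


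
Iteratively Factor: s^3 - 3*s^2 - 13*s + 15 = (s + 3)*(s^2 - 6*s + 5) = (s - 5)*(s + 3)*(s - 1)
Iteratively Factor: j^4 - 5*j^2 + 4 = (j - 2)*(j^3 + 2*j^2 - j - 2) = (j - 2)*(j + 1)*(j^2 + j - 2) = (j - 2)*(j + 1)*(j + 2)*(j - 1)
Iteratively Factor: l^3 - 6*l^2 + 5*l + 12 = (l - 4)*(l^2 - 2*l - 3) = (l - 4)*(l + 1)*(l - 3)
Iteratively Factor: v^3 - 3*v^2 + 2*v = (v)*(v^2 - 3*v + 2) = v*(v - 2)*(v - 1)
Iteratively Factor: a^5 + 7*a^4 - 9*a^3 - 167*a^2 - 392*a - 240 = (a + 1)*(a^4 + 6*a^3 - 15*a^2 - 152*a - 240) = (a + 1)*(a + 3)*(a^3 + 3*a^2 - 24*a - 80) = (a - 5)*(a + 1)*(a + 3)*(a^2 + 8*a + 16) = (a - 5)*(a + 1)*(a + 3)*(a + 4)*(a + 4)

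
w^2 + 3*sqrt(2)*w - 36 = (w - 3*sqrt(2))*(w + 6*sqrt(2))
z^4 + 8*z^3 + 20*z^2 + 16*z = z*(z + 2)^2*(z + 4)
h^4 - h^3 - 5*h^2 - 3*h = h*(h - 3)*(h + 1)^2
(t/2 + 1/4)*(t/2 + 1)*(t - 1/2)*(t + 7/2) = t^4/4 + 11*t^3/8 + 27*t^2/16 - 11*t/32 - 7/16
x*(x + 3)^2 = x^3 + 6*x^2 + 9*x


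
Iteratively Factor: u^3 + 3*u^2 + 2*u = (u)*(u^2 + 3*u + 2) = u*(u + 1)*(u + 2)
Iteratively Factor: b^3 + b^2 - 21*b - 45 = (b - 5)*(b^2 + 6*b + 9) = (b - 5)*(b + 3)*(b + 3)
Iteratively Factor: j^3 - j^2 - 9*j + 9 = (j - 1)*(j^2 - 9) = (j - 3)*(j - 1)*(j + 3)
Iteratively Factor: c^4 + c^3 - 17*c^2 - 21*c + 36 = (c - 4)*(c^3 + 5*c^2 + 3*c - 9) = (c - 4)*(c + 3)*(c^2 + 2*c - 3) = (c - 4)*(c + 3)^2*(c - 1)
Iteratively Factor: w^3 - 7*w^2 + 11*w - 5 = (w - 5)*(w^2 - 2*w + 1) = (w - 5)*(w - 1)*(w - 1)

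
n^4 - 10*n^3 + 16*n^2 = n^2*(n - 8)*(n - 2)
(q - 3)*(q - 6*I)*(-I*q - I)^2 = -q^4 + q^3 + 6*I*q^3 + 5*q^2 - 6*I*q^2 + 3*q - 30*I*q - 18*I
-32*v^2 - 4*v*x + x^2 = (-8*v + x)*(4*v + x)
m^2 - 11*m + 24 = (m - 8)*(m - 3)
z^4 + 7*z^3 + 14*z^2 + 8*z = z*(z + 1)*(z + 2)*(z + 4)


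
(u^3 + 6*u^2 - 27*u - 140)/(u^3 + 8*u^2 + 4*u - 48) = (u^2 + 2*u - 35)/(u^2 + 4*u - 12)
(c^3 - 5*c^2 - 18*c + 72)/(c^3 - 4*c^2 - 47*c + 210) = (c^2 + c - 12)/(c^2 + 2*c - 35)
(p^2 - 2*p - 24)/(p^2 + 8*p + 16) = (p - 6)/(p + 4)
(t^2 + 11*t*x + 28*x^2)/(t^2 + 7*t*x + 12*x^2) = (t + 7*x)/(t + 3*x)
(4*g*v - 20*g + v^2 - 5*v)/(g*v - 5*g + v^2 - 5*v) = (4*g + v)/(g + v)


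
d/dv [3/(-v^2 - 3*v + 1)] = 3*(2*v + 3)/(v^2 + 3*v - 1)^2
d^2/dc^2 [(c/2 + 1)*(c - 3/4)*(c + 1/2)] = 3*c + 7/4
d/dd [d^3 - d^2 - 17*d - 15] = 3*d^2 - 2*d - 17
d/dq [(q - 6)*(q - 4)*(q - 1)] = 3*q^2 - 22*q + 34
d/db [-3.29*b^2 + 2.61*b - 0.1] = 2.61 - 6.58*b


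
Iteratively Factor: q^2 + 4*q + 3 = (q + 3)*(q + 1)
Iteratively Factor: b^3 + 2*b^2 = (b)*(b^2 + 2*b) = b*(b + 2)*(b)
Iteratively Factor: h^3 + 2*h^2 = (h + 2)*(h^2) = h*(h + 2)*(h)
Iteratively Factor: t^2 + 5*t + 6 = (t + 3)*(t + 2)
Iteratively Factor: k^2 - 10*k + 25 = (k - 5)*(k - 5)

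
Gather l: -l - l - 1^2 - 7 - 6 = -2*l - 14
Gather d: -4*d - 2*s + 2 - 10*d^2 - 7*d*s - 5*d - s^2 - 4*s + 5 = -10*d^2 + d*(-7*s - 9) - s^2 - 6*s + 7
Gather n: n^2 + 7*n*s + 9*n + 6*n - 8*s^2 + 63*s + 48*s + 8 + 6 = n^2 + n*(7*s + 15) - 8*s^2 + 111*s + 14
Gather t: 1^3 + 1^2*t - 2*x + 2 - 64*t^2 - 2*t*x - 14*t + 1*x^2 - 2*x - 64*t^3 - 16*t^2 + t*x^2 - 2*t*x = -64*t^3 - 80*t^2 + t*(x^2 - 4*x - 13) + x^2 - 4*x + 3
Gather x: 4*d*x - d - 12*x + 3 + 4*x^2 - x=-d + 4*x^2 + x*(4*d - 13) + 3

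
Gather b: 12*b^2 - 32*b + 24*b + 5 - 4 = 12*b^2 - 8*b + 1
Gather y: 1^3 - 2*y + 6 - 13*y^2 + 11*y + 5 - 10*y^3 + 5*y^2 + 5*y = -10*y^3 - 8*y^2 + 14*y + 12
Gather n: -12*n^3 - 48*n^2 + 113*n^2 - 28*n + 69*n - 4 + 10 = -12*n^3 + 65*n^2 + 41*n + 6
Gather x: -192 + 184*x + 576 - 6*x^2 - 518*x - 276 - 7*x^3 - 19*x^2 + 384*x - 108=-7*x^3 - 25*x^2 + 50*x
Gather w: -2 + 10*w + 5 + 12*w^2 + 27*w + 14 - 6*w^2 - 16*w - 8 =6*w^2 + 21*w + 9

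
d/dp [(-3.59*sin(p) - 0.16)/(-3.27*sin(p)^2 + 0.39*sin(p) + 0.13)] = (-1.0464*sin(p) + 5.86965*cos(2*p) - 6.27395)*cos(p)/(-3.27*sin(p)^2 + 0.39*sin(p) + 0.13)^2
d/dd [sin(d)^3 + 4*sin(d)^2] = (3*sin(d) + 8)*sin(d)*cos(d)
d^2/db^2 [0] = 0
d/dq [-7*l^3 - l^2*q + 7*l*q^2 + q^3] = -l^2 + 14*l*q + 3*q^2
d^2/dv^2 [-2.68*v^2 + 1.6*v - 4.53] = -5.36000000000000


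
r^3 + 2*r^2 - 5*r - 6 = (r - 2)*(r + 1)*(r + 3)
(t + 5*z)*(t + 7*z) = t^2 + 12*t*z + 35*z^2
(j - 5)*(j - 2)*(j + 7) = j^3 - 39*j + 70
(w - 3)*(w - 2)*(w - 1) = w^3 - 6*w^2 + 11*w - 6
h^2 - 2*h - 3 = (h - 3)*(h + 1)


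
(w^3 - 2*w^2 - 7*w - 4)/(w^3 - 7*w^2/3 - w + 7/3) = 3*(w^2 - 3*w - 4)/(3*w^2 - 10*w + 7)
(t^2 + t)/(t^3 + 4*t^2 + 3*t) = 1/(t + 3)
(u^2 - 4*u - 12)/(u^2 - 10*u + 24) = (u + 2)/(u - 4)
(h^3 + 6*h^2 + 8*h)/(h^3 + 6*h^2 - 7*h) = (h^2 + 6*h + 8)/(h^2 + 6*h - 7)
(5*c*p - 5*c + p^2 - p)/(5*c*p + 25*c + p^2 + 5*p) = (p - 1)/(p + 5)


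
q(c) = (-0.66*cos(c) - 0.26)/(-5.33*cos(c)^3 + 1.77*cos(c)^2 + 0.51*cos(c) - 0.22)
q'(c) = (-0.66*cos(c) - 0.26)*(-15.99*sin(c)*cos(c)^2 + 3.54*sin(c)*cos(c) + 0.51*sin(c))/(-5.33*cos(c)^3 + 1.77*cos(c)^2 + 0.51*cos(c) - 0.22)^2 + 0.66*sin(c)/(-5.33*cos(c)^3 + 1.77*cos(c)^2 + 0.51*cos(c) - 0.22) = (7.0356*cos(c)^3 + 2.9892*cos(c)^2 - 0.9204*cos(c) - 0.2778)*sin(c)/(28.4089*cos(c)^6 - 18.8682*cos(c)^5 - 2.3037*cos(c)^4 + 4.1506*cos(c)^3 - 0.5187*cos(c)^2 - 0.2244*cos(c) + 0.0484)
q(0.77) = 0.80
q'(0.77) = 2.67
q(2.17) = 0.11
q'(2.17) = -0.06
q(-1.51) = 1.63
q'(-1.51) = 9.50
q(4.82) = 2.19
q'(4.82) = 14.46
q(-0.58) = 0.49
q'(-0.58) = -1.01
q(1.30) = 7.41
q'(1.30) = -48.66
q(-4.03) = 0.10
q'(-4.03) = -0.09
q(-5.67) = 0.52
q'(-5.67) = 1.18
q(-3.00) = 0.06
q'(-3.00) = 0.01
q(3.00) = 0.06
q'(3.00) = -0.01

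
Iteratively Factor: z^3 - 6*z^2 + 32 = (z + 2)*(z^2 - 8*z + 16) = (z - 4)*(z + 2)*(z - 4)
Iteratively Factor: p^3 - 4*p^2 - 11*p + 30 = (p - 5)*(p^2 + p - 6) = (p - 5)*(p - 2)*(p + 3)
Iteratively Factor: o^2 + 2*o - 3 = (o + 3)*(o - 1)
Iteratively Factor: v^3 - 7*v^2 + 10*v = (v - 5)*(v^2 - 2*v) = (v - 5)*(v - 2)*(v)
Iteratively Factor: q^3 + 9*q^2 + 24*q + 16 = (q + 4)*(q^2 + 5*q + 4) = (q + 1)*(q + 4)*(q + 4)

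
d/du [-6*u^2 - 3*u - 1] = -12*u - 3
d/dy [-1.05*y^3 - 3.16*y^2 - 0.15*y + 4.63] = -3.15*y^2 - 6.32*y - 0.15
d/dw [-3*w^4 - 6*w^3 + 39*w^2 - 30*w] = -12*w^3 - 18*w^2 + 78*w - 30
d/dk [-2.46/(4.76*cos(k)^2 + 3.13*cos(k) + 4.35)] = -(23.4192*cos(k) + 7.6998)*sin(k)/(4.76*cos(k)^2 + 3.13*cos(k) + 4.35)^2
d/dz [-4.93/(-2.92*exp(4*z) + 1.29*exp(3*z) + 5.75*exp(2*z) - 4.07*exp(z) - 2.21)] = (-57.5824*exp(3*z) + 19.0791*exp(2*z) + 56.695*exp(z) - 20.0651)*exp(z)/(2.92*exp(4*z) - 1.29*exp(3*z) - 5.75*exp(2*z) + 4.07*exp(z) + 2.21)^2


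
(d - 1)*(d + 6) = d^2 + 5*d - 6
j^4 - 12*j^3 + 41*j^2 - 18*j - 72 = (j - 6)*(j - 4)*(j - 3)*(j + 1)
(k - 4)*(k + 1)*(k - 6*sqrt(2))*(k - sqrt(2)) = k^4 - 7*sqrt(2)*k^3 - 3*k^3 + 8*k^2 + 21*sqrt(2)*k^2 - 36*k + 28*sqrt(2)*k - 48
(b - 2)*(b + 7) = b^2 + 5*b - 14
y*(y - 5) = y^2 - 5*y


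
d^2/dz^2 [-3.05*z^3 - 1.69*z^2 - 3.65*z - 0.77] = -18.3*z - 3.38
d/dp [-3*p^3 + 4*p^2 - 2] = p*(8 - 9*p)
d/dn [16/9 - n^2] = -2*n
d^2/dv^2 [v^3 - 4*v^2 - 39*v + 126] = 6*v - 8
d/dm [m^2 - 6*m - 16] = 2*m - 6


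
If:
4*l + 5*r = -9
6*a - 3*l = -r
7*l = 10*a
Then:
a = 63/20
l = 9/2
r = -27/5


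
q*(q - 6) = q^2 - 6*q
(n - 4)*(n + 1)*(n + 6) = n^3 + 3*n^2 - 22*n - 24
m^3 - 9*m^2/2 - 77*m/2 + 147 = (m - 7)*(m - 7/2)*(m + 6)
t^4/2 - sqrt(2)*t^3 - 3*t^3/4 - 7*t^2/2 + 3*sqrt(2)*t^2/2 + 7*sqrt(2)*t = t*(t/2 + 1)*(t - 7/2)*(t - 2*sqrt(2))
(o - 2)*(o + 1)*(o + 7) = o^3 + 6*o^2 - 9*o - 14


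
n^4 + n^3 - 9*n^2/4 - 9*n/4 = n*(n - 3/2)*(n + 1)*(n + 3/2)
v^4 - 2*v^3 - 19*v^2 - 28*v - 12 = (v - 6)*(v + 1)^2*(v + 2)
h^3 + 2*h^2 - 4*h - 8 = (h - 2)*(h + 2)^2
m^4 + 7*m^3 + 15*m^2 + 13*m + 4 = (m + 1)^3*(m + 4)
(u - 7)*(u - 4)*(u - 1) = u^3 - 12*u^2 + 39*u - 28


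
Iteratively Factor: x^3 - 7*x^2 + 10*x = (x)*(x^2 - 7*x + 10) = x*(x - 2)*(x - 5)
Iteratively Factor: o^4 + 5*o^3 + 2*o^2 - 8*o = (o - 1)*(o^3 + 6*o^2 + 8*o) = (o - 1)*(o + 4)*(o^2 + 2*o) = (o - 1)*(o + 2)*(o + 4)*(o)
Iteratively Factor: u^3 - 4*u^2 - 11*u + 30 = (u - 2)*(u^2 - 2*u - 15) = (u - 2)*(u + 3)*(u - 5)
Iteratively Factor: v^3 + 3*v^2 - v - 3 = (v - 1)*(v^2 + 4*v + 3) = (v - 1)*(v + 1)*(v + 3)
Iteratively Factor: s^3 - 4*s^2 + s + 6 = (s - 2)*(s^2 - 2*s - 3) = (s - 3)*(s - 2)*(s + 1)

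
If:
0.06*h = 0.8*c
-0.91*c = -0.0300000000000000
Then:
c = 0.03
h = 0.44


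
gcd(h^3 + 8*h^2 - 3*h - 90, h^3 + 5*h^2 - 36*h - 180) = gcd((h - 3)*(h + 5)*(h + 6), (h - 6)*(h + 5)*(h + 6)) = h^2 + 11*h + 30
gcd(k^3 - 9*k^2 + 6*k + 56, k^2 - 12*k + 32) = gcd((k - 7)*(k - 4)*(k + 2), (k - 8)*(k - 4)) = k - 4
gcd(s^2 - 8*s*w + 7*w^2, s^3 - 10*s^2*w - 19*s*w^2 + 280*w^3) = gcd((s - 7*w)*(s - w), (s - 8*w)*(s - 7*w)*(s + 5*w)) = s - 7*w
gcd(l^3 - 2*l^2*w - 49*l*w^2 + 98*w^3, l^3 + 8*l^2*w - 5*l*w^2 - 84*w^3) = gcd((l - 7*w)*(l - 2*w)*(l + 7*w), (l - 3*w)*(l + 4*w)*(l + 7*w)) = l + 7*w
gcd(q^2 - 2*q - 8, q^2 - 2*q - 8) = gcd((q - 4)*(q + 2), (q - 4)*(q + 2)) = q^2 - 2*q - 8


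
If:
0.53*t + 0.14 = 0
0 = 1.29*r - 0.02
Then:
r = 0.02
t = -0.26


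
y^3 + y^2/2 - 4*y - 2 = (y - 2)*(y + 1/2)*(y + 2)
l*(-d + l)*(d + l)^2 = -d^3*l - d^2*l^2 + d*l^3 + l^4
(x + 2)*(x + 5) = x^2 + 7*x + 10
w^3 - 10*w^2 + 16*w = w*(w - 8)*(w - 2)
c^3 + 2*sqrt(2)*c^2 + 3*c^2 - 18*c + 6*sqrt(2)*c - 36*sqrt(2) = (c - 3)*(c + 6)*(c + 2*sqrt(2))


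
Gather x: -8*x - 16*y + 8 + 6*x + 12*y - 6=-2*x - 4*y + 2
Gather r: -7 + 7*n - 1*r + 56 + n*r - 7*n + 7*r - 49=r*(n + 6)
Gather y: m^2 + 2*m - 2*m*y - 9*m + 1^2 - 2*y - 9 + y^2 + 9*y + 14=m^2 - 7*m + y^2 + y*(7 - 2*m) + 6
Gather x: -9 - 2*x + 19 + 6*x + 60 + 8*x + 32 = 12*x + 102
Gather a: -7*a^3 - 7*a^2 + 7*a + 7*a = -7*a^3 - 7*a^2 + 14*a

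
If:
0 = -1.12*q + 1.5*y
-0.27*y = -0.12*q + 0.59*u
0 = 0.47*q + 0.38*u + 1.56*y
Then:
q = 0.00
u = 0.00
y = 0.00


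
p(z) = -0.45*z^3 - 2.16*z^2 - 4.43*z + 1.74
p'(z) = -1.35*z^2 - 4.32*z - 4.43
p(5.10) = -136.73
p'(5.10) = -61.58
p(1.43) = -10.33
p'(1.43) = -13.37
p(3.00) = -43.14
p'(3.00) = -29.54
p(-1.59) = 5.13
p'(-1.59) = -0.97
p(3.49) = -59.16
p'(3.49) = -35.95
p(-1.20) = 4.72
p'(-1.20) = -1.19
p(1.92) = -17.91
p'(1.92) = -17.70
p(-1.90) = 5.45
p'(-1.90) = -1.10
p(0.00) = 1.74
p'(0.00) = -4.43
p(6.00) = -199.80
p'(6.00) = -78.95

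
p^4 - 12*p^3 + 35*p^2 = p^2*(p - 7)*(p - 5)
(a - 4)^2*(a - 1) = a^3 - 9*a^2 + 24*a - 16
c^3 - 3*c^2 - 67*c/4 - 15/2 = (c - 6)*(c + 1/2)*(c + 5/2)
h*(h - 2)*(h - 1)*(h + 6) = h^4 + 3*h^3 - 16*h^2 + 12*h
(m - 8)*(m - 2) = m^2 - 10*m + 16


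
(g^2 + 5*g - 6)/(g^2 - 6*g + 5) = (g + 6)/(g - 5)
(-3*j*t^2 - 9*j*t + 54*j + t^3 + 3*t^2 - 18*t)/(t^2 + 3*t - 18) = -3*j + t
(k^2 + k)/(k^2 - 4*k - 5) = k/(k - 5)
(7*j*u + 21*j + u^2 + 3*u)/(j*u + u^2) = (7*j*u + 21*j + u^2 + 3*u)/(u*(j + u))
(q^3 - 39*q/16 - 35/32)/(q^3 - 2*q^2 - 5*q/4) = (2*q^2 - q - 35/8)/(q*(2*q - 5))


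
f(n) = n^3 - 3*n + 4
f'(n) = 3*n^2 - 3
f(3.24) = 28.29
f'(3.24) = 28.49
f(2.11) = 7.06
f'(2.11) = 10.36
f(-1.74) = 3.95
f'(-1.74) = 6.08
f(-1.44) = 5.33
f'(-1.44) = 3.22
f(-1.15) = 5.93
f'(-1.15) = 0.97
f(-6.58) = -261.15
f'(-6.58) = 126.89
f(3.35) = 31.55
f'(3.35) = 30.67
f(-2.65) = -6.66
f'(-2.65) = 18.07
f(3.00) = 22.00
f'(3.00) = 24.00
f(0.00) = 4.00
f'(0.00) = -3.00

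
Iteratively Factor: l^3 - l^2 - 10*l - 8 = (l + 1)*(l^2 - 2*l - 8) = (l + 1)*(l + 2)*(l - 4)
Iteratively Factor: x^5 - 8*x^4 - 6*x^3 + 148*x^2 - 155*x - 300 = (x - 5)*(x^4 - 3*x^3 - 21*x^2 + 43*x + 60) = (x - 5)*(x + 4)*(x^3 - 7*x^2 + 7*x + 15) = (x - 5)*(x - 3)*(x + 4)*(x^2 - 4*x - 5) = (x - 5)*(x - 3)*(x + 1)*(x + 4)*(x - 5)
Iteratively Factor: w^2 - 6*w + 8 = (w - 2)*(w - 4)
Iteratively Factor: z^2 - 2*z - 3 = (z - 3)*(z + 1)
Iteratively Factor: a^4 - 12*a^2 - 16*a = (a - 4)*(a^3 + 4*a^2 + 4*a) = (a - 4)*(a + 2)*(a^2 + 2*a) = (a - 4)*(a + 2)^2*(a)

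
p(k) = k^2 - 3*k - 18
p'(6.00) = 9.00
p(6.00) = 0.00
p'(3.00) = 3.00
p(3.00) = -18.00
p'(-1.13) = -5.26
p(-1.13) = -13.33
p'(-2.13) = -7.26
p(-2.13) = -7.07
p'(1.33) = -0.34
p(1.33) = -20.22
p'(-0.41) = -3.82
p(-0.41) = -16.60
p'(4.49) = 5.98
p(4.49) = -11.31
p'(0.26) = -2.48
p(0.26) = -18.71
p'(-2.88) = -8.76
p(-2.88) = -1.07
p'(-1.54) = -6.08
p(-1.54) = -11.01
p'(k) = 2*k - 3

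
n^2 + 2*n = n*(n + 2)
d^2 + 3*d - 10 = (d - 2)*(d + 5)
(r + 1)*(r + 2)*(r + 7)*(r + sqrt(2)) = r^4 + sqrt(2)*r^3 + 10*r^3 + 10*sqrt(2)*r^2 + 23*r^2 + 14*r + 23*sqrt(2)*r + 14*sqrt(2)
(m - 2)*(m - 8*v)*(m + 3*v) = m^3 - 5*m^2*v - 2*m^2 - 24*m*v^2 + 10*m*v + 48*v^2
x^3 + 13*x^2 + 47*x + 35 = (x + 1)*(x + 5)*(x + 7)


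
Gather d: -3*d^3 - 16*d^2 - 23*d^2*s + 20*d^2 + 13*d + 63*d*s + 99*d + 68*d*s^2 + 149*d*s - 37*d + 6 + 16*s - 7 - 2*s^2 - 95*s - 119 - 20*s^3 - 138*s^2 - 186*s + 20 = -3*d^3 + d^2*(4 - 23*s) + d*(68*s^2 + 212*s + 75) - 20*s^3 - 140*s^2 - 265*s - 100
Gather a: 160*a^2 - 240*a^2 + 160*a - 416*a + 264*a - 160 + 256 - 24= -80*a^2 + 8*a + 72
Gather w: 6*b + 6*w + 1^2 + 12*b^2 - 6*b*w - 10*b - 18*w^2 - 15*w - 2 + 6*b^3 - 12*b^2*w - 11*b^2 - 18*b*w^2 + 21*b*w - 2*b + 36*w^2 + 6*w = 6*b^3 + b^2 - 6*b + w^2*(18 - 18*b) + w*(-12*b^2 + 15*b - 3) - 1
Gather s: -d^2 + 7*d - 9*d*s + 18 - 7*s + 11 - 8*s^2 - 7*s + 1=-d^2 + 7*d - 8*s^2 + s*(-9*d - 14) + 30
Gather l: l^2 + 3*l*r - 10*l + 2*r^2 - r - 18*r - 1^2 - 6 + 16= l^2 + l*(3*r - 10) + 2*r^2 - 19*r + 9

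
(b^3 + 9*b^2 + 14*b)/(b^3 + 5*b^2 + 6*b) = (b + 7)/(b + 3)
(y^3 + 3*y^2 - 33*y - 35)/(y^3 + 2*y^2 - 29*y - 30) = (y + 7)/(y + 6)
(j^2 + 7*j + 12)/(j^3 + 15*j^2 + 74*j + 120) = (j + 3)/(j^2 + 11*j + 30)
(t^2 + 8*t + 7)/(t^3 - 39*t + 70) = (t + 1)/(t^2 - 7*t + 10)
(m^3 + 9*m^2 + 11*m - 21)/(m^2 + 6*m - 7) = m + 3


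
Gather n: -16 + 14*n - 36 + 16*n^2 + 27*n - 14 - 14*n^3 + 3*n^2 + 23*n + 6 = -14*n^3 + 19*n^2 + 64*n - 60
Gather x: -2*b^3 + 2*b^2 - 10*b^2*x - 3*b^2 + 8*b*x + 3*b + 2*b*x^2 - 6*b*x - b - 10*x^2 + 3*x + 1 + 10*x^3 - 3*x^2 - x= -2*b^3 - b^2 + 2*b + 10*x^3 + x^2*(2*b - 13) + x*(-10*b^2 + 2*b + 2) + 1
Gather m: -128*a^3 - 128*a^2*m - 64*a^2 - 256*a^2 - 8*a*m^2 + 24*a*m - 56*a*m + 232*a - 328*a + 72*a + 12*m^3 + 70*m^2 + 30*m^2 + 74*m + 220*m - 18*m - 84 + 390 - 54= -128*a^3 - 320*a^2 - 24*a + 12*m^3 + m^2*(100 - 8*a) + m*(-128*a^2 - 32*a + 276) + 252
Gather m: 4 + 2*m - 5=2*m - 1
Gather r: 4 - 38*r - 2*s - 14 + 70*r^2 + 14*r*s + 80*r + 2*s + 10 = 70*r^2 + r*(14*s + 42)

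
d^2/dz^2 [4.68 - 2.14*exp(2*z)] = -8.56*exp(2*z)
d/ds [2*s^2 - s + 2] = 4*s - 1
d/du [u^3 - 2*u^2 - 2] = u*(3*u - 4)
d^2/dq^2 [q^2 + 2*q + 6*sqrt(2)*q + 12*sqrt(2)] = 2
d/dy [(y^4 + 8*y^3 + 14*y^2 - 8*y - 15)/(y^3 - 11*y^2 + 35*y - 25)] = (y^3 - 15*y^2 - 113*y - 145)/(y^3 - 15*y^2 + 75*y - 125)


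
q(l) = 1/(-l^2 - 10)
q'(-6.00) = -0.00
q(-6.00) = -0.02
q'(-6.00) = -0.00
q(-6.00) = -0.02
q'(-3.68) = -0.01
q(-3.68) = -0.04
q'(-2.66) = -0.02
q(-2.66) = -0.06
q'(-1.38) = -0.02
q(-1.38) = -0.08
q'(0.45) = 0.01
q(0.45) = -0.10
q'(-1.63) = -0.02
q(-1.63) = -0.08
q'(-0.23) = -0.00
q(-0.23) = -0.10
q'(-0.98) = -0.02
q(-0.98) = -0.09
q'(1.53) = 0.02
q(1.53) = -0.08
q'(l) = 2*l/(-l^2 - 10)^2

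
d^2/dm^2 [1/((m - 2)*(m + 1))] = 2*((m - 2)^2 + (m - 2)*(m + 1) + (m + 1)^2)/((m - 2)^3*(m + 1)^3)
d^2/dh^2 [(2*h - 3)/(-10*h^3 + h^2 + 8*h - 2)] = 2*(-4*(2*h - 3)*(-15*h^2 + h + 4)^2 + (60*h^2 - 4*h + (2*h - 3)*(30*h - 1) - 16)*(10*h^3 - h^2 - 8*h + 2))/(10*h^3 - h^2 - 8*h + 2)^3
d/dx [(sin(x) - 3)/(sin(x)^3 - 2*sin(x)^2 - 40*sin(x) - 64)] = (-2*sin(x)^3 + 11*sin(x)^2 - 12*sin(x) - 184)*cos(x)/((sin(x) - 8)^2*(sin(x) + 2)^2*(sin(x) + 4)^2)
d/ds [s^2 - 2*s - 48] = 2*s - 2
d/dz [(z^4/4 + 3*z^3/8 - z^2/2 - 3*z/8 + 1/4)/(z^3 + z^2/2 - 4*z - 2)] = (4*z^4 - 12*z^3 - 5*z^2 + 7)/(4*(4*z^4 - 12*z^3 + z^2 + 12*z + 4))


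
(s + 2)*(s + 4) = s^2 + 6*s + 8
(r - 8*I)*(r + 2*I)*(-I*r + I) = -I*r^3 - 6*r^2 + I*r^2 + 6*r - 16*I*r + 16*I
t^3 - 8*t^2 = t^2*(t - 8)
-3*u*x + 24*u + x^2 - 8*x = (-3*u + x)*(x - 8)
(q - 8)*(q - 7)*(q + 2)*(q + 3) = q^4 - 10*q^3 - 13*q^2 + 190*q + 336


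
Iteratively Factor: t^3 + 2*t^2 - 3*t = (t - 1)*(t^2 + 3*t) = t*(t - 1)*(t + 3)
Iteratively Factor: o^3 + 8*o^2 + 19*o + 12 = (o + 4)*(o^2 + 4*o + 3) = (o + 3)*(o + 4)*(o + 1)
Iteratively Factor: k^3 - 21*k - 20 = (k - 5)*(k^2 + 5*k + 4) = (k - 5)*(k + 4)*(k + 1)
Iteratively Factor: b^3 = (b)*(b^2) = b^2*(b)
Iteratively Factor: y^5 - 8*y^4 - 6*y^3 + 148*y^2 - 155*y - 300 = (y - 5)*(y^4 - 3*y^3 - 21*y^2 + 43*y + 60) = (y - 5)*(y + 1)*(y^3 - 4*y^2 - 17*y + 60) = (y - 5)*(y - 3)*(y + 1)*(y^2 - y - 20) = (y - 5)^2*(y - 3)*(y + 1)*(y + 4)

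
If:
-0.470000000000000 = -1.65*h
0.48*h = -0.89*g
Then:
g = -0.15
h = 0.28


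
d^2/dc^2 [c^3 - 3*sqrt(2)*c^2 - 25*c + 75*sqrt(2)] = 6*c - 6*sqrt(2)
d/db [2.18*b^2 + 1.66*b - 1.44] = 4.36*b + 1.66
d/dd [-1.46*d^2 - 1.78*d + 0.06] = -2.92*d - 1.78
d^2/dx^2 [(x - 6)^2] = 2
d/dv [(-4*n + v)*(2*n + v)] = -2*n + 2*v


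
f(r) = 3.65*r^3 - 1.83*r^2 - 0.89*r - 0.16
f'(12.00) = 1531.99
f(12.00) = 6032.84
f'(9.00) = 853.12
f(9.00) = 2504.45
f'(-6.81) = 531.85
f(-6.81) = -1231.71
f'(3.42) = 114.67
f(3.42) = 121.40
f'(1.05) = 7.34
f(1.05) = 1.11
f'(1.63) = 22.24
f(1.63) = 9.33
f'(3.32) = 107.65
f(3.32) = 110.28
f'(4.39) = 194.07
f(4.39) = 269.47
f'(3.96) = 156.33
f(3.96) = 194.28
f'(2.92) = 81.79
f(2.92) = 72.51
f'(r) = 10.95*r^2 - 3.66*r - 0.89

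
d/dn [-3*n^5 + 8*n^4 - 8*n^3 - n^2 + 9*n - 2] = -15*n^4 + 32*n^3 - 24*n^2 - 2*n + 9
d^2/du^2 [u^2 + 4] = 2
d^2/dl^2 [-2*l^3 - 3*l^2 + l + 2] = -12*l - 6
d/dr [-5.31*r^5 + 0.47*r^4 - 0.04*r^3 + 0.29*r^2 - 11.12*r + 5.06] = -26.55*r^4 + 1.88*r^3 - 0.12*r^2 + 0.58*r - 11.12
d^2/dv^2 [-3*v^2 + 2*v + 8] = -6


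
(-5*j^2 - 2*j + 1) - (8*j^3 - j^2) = -8*j^3 - 4*j^2 - 2*j + 1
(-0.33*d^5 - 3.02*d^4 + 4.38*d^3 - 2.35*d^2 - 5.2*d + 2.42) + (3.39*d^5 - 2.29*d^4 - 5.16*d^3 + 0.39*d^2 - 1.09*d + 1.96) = 3.06*d^5 - 5.31*d^4 - 0.78*d^3 - 1.96*d^2 - 6.29*d + 4.38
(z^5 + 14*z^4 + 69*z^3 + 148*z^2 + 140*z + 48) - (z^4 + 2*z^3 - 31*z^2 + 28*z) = z^5 + 13*z^4 + 67*z^3 + 179*z^2 + 112*z + 48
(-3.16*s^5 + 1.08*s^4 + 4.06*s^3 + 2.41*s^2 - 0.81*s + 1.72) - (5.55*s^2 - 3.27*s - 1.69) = -3.16*s^5 + 1.08*s^4 + 4.06*s^3 - 3.14*s^2 + 2.46*s + 3.41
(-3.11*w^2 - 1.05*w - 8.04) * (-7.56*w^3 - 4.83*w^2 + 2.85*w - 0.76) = 23.5116*w^5 + 22.9593*w^4 + 56.9904*w^3 + 38.2043*w^2 - 22.116*w + 6.1104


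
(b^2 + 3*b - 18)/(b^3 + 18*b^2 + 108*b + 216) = (b - 3)/(b^2 + 12*b + 36)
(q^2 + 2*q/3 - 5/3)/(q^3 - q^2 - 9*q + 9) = (q + 5/3)/(q^2 - 9)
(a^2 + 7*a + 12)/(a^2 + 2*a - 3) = (a + 4)/(a - 1)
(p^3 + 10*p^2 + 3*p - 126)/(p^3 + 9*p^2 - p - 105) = (p + 6)/(p + 5)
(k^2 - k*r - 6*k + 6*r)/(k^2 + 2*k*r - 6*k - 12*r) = (k - r)/(k + 2*r)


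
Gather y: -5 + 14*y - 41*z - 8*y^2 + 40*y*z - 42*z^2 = -8*y^2 + y*(40*z + 14) - 42*z^2 - 41*z - 5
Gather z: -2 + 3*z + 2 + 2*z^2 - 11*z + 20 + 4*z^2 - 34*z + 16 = 6*z^2 - 42*z + 36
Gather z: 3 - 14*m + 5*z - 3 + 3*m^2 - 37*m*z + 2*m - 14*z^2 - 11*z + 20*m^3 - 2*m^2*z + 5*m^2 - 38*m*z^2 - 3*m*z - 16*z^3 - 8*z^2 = 20*m^3 + 8*m^2 - 12*m - 16*z^3 + z^2*(-38*m - 22) + z*(-2*m^2 - 40*m - 6)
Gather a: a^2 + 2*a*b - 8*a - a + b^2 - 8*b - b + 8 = a^2 + a*(2*b - 9) + b^2 - 9*b + 8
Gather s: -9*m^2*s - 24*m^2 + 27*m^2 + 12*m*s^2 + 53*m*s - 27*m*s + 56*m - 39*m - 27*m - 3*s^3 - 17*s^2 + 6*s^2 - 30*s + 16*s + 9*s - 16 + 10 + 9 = 3*m^2 - 10*m - 3*s^3 + s^2*(12*m - 11) + s*(-9*m^2 + 26*m - 5) + 3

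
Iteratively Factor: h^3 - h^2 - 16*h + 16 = (h - 4)*(h^2 + 3*h - 4) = (h - 4)*(h + 4)*(h - 1)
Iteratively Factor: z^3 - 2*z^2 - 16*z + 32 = (z + 4)*(z^2 - 6*z + 8) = (z - 4)*(z + 4)*(z - 2)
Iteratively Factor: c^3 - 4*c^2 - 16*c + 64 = (c - 4)*(c^2 - 16) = (c - 4)^2*(c + 4)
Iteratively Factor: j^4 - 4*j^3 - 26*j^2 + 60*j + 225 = (j - 5)*(j^3 + j^2 - 21*j - 45) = (j - 5)*(j + 3)*(j^2 - 2*j - 15) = (j - 5)*(j + 3)^2*(j - 5)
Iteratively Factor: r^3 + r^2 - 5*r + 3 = (r - 1)*(r^2 + 2*r - 3) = (r - 1)^2*(r + 3)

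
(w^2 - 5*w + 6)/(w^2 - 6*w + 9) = (w - 2)/(w - 3)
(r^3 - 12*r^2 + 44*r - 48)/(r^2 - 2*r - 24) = (r^2 - 6*r + 8)/(r + 4)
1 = 1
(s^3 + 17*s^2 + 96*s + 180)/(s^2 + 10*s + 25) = (s^2 + 12*s + 36)/(s + 5)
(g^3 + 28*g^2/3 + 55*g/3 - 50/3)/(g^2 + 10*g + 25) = g - 2/3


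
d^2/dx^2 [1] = 0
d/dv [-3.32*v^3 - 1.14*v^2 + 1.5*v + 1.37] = -9.96*v^2 - 2.28*v + 1.5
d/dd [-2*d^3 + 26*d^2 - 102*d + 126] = -6*d^2 + 52*d - 102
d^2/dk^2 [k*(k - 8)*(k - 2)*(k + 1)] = 12*k^2 - 54*k + 12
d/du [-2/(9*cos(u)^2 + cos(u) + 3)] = -2*(18*cos(u) + 1)*sin(u)/(9*cos(u)^2 + cos(u) + 3)^2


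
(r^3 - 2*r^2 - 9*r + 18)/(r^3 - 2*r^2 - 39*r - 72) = (r^2 - 5*r + 6)/(r^2 - 5*r - 24)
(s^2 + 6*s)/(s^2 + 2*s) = (s + 6)/(s + 2)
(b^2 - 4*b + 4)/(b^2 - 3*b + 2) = (b - 2)/(b - 1)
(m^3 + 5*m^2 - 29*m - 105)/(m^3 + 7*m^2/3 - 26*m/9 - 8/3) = 9*(m^2 + 2*m - 35)/(9*m^2 - 6*m - 8)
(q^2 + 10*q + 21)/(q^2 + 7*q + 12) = (q + 7)/(q + 4)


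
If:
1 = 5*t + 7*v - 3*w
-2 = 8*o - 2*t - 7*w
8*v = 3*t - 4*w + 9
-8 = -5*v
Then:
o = -296/55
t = -261/55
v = 8/5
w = -248/55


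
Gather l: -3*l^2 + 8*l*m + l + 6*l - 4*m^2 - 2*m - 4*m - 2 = -3*l^2 + l*(8*m + 7) - 4*m^2 - 6*m - 2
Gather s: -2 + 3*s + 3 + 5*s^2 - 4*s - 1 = 5*s^2 - s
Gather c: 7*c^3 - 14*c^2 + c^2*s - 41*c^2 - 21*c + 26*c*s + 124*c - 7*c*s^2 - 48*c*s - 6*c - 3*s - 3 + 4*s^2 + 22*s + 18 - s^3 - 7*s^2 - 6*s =7*c^3 + c^2*(s - 55) + c*(-7*s^2 - 22*s + 97) - s^3 - 3*s^2 + 13*s + 15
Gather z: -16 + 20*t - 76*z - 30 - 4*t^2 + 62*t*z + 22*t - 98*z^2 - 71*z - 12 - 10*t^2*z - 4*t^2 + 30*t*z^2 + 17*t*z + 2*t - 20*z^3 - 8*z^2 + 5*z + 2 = -8*t^2 + 44*t - 20*z^3 + z^2*(30*t - 106) + z*(-10*t^2 + 79*t - 142) - 56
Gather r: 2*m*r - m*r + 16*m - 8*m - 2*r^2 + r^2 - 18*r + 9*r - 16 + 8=8*m - r^2 + r*(m - 9) - 8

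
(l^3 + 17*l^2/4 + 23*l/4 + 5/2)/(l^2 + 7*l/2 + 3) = (4*l^2 + 9*l + 5)/(2*(2*l + 3))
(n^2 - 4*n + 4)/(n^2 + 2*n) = (n^2 - 4*n + 4)/(n*(n + 2))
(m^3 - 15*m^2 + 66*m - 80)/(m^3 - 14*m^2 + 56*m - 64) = (m - 5)/(m - 4)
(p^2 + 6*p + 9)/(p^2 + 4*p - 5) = (p^2 + 6*p + 9)/(p^2 + 4*p - 5)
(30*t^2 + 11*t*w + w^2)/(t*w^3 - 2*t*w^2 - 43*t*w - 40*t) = (30*t^2 + 11*t*w + w^2)/(t*(w^3 - 2*w^2 - 43*w - 40))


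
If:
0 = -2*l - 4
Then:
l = -2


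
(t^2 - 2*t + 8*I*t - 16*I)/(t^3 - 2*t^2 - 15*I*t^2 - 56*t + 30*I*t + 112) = (t + 8*I)/(t^2 - 15*I*t - 56)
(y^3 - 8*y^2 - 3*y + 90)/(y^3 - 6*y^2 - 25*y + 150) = (y + 3)/(y + 5)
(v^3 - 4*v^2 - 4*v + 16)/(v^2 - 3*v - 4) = (v^2 - 4)/(v + 1)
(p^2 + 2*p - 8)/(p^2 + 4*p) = (p - 2)/p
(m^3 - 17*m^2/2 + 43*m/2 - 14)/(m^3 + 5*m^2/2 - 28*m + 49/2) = (m - 4)/(m + 7)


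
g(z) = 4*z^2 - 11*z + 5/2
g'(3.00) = 13.00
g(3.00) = 5.50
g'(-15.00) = -131.00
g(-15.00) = 1067.50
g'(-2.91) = -34.28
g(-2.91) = 68.38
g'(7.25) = 47.00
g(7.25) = 133.00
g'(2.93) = 12.44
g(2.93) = 4.61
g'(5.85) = 35.80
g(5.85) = 75.04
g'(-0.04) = -11.32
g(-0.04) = 2.95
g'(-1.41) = -22.28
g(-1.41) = 25.96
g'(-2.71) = -32.68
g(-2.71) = 61.69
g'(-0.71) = -16.68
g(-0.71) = 12.33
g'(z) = 8*z - 11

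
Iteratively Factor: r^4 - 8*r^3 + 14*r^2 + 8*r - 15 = (r - 1)*(r^3 - 7*r^2 + 7*r + 15) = (r - 3)*(r - 1)*(r^2 - 4*r - 5) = (r - 3)*(r - 1)*(r + 1)*(r - 5)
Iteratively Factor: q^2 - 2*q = (q - 2)*(q)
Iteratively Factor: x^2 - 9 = (x - 3)*(x + 3)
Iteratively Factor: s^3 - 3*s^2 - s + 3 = (s + 1)*(s^2 - 4*s + 3) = (s - 3)*(s + 1)*(s - 1)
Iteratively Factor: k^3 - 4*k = (k - 2)*(k^2 + 2*k) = (k - 2)*(k + 2)*(k)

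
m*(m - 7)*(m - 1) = m^3 - 8*m^2 + 7*m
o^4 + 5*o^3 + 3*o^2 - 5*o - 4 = (o - 1)*(o + 1)^2*(o + 4)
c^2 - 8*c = c*(c - 8)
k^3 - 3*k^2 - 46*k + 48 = (k - 8)*(k - 1)*(k + 6)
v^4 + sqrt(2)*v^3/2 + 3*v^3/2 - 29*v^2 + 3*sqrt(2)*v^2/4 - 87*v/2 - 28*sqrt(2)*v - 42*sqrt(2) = (v + 3/2)*(v - 4*sqrt(2))*(v + sqrt(2))*(v + 7*sqrt(2)/2)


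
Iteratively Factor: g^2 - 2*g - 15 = (g + 3)*(g - 5)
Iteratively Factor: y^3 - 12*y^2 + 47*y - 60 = (y - 5)*(y^2 - 7*y + 12) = (y - 5)*(y - 3)*(y - 4)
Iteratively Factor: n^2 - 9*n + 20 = (n - 4)*(n - 5)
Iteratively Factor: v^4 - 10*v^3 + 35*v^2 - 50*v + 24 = (v - 1)*(v^3 - 9*v^2 + 26*v - 24) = (v - 4)*(v - 1)*(v^2 - 5*v + 6) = (v - 4)*(v - 2)*(v - 1)*(v - 3)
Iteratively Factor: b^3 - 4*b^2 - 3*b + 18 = (b - 3)*(b^2 - b - 6) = (b - 3)^2*(b + 2)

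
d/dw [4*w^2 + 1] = 8*w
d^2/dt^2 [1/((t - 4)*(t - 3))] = 2*((t - 4)^2 + (t - 4)*(t - 3) + (t - 3)^2)/((t - 4)^3*(t - 3)^3)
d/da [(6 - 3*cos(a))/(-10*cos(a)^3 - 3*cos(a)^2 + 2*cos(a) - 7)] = 12*(20*cos(a)^3 - 57*cos(a)^2 - 12*cos(a) - 3)*sin(a)/(11*cos(a) + 3*cos(2*a) + 5*cos(3*a) + 17)^2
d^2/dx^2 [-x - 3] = 0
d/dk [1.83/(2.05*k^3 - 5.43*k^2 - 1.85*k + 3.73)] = (-11.2545*k^2 + 19.8738*k + 3.3855)/(2.05*k^3 - 5.43*k^2 - 1.85*k + 3.73)^2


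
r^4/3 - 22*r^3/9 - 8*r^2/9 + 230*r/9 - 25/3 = (r/3 + 1)*(r - 5)^2*(r - 1/3)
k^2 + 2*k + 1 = (k + 1)^2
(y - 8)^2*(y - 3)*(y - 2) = y^4 - 21*y^3 + 150*y^2 - 416*y + 384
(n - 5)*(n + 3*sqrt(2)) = n^2 - 5*n + 3*sqrt(2)*n - 15*sqrt(2)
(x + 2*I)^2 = x^2 + 4*I*x - 4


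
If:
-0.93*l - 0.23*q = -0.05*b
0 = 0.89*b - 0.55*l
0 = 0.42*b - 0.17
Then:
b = 0.40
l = 0.65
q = -2.56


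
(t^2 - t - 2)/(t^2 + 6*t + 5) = (t - 2)/(t + 5)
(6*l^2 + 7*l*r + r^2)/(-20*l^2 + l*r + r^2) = (6*l^2 + 7*l*r + r^2)/(-20*l^2 + l*r + r^2)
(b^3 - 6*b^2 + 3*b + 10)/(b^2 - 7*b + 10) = b + 1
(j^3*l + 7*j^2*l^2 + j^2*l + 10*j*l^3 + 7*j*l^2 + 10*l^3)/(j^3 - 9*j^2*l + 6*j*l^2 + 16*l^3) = l*(j^3 + 7*j^2*l + j^2 + 10*j*l^2 + 7*j*l + 10*l^2)/(j^3 - 9*j^2*l + 6*j*l^2 + 16*l^3)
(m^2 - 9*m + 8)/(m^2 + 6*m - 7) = (m - 8)/(m + 7)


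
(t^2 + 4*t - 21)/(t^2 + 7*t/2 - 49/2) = 2*(t - 3)/(2*t - 7)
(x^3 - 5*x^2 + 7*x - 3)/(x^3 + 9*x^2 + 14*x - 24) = (x^2 - 4*x + 3)/(x^2 + 10*x + 24)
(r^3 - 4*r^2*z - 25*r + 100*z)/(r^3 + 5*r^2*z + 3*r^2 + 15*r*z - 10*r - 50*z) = (r^2 - 4*r*z - 5*r + 20*z)/(r^2 + 5*r*z - 2*r - 10*z)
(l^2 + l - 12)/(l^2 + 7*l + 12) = (l - 3)/(l + 3)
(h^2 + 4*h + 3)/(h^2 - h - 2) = (h + 3)/(h - 2)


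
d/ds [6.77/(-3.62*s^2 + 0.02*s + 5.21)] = (49.0148*s - 0.1354)/(-3.62*s^2 + 0.02*s + 5.21)^2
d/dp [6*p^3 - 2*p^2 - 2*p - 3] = 18*p^2 - 4*p - 2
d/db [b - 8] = 1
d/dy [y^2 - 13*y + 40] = 2*y - 13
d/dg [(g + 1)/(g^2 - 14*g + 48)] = (g^2 - 14*g - 2*(g - 7)*(g + 1) + 48)/(g^2 - 14*g + 48)^2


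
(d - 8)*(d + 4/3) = d^2 - 20*d/3 - 32/3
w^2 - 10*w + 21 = (w - 7)*(w - 3)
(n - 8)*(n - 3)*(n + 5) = n^3 - 6*n^2 - 31*n + 120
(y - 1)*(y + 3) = y^2 + 2*y - 3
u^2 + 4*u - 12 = (u - 2)*(u + 6)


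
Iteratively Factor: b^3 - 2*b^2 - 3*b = (b + 1)*(b^2 - 3*b) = b*(b + 1)*(b - 3)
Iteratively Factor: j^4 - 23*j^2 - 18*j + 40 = (j + 2)*(j^3 - 2*j^2 - 19*j + 20) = (j + 2)*(j + 4)*(j^2 - 6*j + 5) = (j - 5)*(j + 2)*(j + 4)*(j - 1)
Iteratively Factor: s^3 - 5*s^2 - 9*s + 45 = (s + 3)*(s^2 - 8*s + 15) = (s - 3)*(s + 3)*(s - 5)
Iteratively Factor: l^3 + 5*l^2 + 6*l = (l)*(l^2 + 5*l + 6) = l*(l + 2)*(l + 3)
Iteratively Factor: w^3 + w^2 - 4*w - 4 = (w + 1)*(w^2 - 4) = (w + 1)*(w + 2)*(w - 2)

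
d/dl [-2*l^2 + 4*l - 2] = 4 - 4*l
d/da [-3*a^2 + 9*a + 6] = 9 - 6*a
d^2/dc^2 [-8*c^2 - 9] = -16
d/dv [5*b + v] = 1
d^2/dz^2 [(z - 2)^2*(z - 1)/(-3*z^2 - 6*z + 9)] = -50/(3*z^3 + 27*z^2 + 81*z + 81)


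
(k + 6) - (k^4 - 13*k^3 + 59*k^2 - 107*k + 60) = -k^4 + 13*k^3 - 59*k^2 + 108*k - 54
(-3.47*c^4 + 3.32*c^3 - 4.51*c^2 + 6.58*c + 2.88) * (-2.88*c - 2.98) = 9.9936*c^5 + 0.779000000000002*c^4 + 3.0952*c^3 - 5.5106*c^2 - 27.9028*c - 8.5824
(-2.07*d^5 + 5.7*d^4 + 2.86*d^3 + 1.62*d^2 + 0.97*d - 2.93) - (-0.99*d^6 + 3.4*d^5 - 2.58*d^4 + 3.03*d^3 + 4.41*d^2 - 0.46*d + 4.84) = 0.99*d^6 - 5.47*d^5 + 8.28*d^4 - 0.17*d^3 - 2.79*d^2 + 1.43*d - 7.77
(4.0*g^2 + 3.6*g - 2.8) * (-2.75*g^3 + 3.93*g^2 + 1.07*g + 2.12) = -11.0*g^5 + 5.82*g^4 + 26.128*g^3 + 1.328*g^2 + 4.636*g - 5.936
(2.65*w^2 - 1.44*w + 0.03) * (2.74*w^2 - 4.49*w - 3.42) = 7.261*w^4 - 15.8441*w^3 - 2.5152*w^2 + 4.7901*w - 0.1026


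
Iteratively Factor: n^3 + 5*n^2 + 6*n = (n + 3)*(n^2 + 2*n) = (n + 2)*(n + 3)*(n)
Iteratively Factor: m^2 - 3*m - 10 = (m + 2)*(m - 5)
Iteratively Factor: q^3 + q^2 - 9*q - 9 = (q + 1)*(q^2 - 9) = (q + 1)*(q + 3)*(q - 3)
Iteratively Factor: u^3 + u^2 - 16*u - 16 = (u + 4)*(u^2 - 3*u - 4) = (u - 4)*(u + 4)*(u + 1)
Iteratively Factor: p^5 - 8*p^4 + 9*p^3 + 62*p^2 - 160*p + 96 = (p - 1)*(p^4 - 7*p^3 + 2*p^2 + 64*p - 96) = (p - 1)*(p + 3)*(p^3 - 10*p^2 + 32*p - 32) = (p - 4)*(p - 1)*(p + 3)*(p^2 - 6*p + 8) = (p - 4)*(p - 2)*(p - 1)*(p + 3)*(p - 4)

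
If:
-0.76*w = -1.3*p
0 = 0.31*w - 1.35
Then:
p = 2.55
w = 4.35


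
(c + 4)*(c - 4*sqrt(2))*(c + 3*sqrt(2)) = c^3 - sqrt(2)*c^2 + 4*c^2 - 24*c - 4*sqrt(2)*c - 96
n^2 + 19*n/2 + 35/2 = (n + 5/2)*(n + 7)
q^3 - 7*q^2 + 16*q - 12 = (q - 3)*(q - 2)^2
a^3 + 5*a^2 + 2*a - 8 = (a - 1)*(a + 2)*(a + 4)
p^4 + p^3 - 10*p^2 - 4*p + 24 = (p - 2)^2*(p + 2)*(p + 3)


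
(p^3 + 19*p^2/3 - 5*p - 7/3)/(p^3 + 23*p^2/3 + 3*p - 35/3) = (3*p + 1)/(3*p + 5)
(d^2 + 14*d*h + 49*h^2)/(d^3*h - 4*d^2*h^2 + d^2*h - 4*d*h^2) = (d^2 + 14*d*h + 49*h^2)/(d*h*(d^2 - 4*d*h + d - 4*h))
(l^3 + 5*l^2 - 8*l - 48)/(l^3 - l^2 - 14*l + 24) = (l + 4)/(l - 2)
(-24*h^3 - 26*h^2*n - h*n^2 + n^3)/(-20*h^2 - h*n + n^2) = (6*h^2 + 5*h*n - n^2)/(5*h - n)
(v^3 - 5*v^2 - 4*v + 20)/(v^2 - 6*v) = (v^3 - 5*v^2 - 4*v + 20)/(v*(v - 6))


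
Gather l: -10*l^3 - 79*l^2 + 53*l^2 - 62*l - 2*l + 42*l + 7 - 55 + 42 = -10*l^3 - 26*l^2 - 22*l - 6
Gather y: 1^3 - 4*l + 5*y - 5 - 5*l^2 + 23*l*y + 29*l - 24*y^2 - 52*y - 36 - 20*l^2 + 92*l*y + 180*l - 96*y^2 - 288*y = -25*l^2 + 205*l - 120*y^2 + y*(115*l - 335) - 40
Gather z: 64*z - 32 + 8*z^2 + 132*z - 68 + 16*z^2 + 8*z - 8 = 24*z^2 + 204*z - 108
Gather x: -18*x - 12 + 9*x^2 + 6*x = 9*x^2 - 12*x - 12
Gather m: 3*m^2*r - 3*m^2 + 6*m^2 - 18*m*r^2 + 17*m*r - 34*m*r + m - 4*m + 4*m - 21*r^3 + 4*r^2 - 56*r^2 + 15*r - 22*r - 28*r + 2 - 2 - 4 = m^2*(3*r + 3) + m*(-18*r^2 - 17*r + 1) - 21*r^3 - 52*r^2 - 35*r - 4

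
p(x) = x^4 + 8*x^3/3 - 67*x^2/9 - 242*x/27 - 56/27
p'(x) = 4*x^3 + 8*x^2 - 134*x/9 - 242/27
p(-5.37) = 250.00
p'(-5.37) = -317.73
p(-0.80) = -0.62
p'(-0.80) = 6.02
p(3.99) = 266.49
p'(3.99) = 313.08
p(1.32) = -17.71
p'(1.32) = -5.48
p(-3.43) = -28.11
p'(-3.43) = -25.19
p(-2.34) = -26.05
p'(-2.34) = 18.43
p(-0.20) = -0.60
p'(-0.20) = -5.70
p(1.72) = -17.19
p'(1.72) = 9.45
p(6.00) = 1548.15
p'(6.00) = 1053.70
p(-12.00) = 15161.48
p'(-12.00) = -5590.30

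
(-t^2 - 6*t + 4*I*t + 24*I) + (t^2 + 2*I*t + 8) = -6*t + 6*I*t + 8 + 24*I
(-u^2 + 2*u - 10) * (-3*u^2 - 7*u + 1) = 3*u^4 + u^3 + 15*u^2 + 72*u - 10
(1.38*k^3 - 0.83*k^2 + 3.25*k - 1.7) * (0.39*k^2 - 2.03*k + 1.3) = 0.5382*k^5 - 3.1251*k^4 + 4.7464*k^3 - 8.3395*k^2 + 7.676*k - 2.21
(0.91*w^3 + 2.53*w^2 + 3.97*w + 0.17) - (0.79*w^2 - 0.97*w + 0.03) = 0.91*w^3 + 1.74*w^2 + 4.94*w + 0.14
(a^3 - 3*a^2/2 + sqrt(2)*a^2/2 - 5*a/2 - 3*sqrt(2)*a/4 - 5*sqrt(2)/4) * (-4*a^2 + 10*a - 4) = -4*a^5 - 2*sqrt(2)*a^4 + 16*a^4 - 9*a^3 + 8*sqrt(2)*a^3 - 19*a^2 - 9*sqrt(2)*a^2/2 - 19*sqrt(2)*a/2 + 10*a + 5*sqrt(2)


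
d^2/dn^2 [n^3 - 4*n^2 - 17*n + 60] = 6*n - 8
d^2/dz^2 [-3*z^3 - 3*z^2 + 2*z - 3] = -18*z - 6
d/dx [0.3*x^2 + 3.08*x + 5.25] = 0.6*x + 3.08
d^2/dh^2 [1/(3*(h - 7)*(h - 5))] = 2*((h - 7)^2 + (h - 7)*(h - 5) + (h - 5)^2)/(3*(h - 7)^3*(h - 5)^3)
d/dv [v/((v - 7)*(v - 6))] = (42 - v^2)/(v^4 - 26*v^3 + 253*v^2 - 1092*v + 1764)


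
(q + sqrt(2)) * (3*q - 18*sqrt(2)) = 3*q^2 - 15*sqrt(2)*q - 36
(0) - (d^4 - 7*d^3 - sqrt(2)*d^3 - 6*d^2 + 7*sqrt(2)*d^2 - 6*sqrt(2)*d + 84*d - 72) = -d^4 + sqrt(2)*d^3 + 7*d^3 - 7*sqrt(2)*d^2 + 6*d^2 - 84*d + 6*sqrt(2)*d + 72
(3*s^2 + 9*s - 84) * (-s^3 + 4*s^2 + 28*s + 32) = -3*s^5 + 3*s^4 + 204*s^3 + 12*s^2 - 2064*s - 2688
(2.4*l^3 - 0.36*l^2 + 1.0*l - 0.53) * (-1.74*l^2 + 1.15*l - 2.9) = -4.176*l^5 + 3.3864*l^4 - 9.114*l^3 + 3.1162*l^2 - 3.5095*l + 1.537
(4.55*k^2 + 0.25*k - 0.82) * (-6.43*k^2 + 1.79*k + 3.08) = -29.2565*k^4 + 6.537*k^3 + 19.7341*k^2 - 0.6978*k - 2.5256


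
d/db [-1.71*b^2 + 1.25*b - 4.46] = 1.25 - 3.42*b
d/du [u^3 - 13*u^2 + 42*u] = 3*u^2 - 26*u + 42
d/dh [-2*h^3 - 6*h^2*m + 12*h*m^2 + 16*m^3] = -6*h^2 - 12*h*m + 12*m^2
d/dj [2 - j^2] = -2*j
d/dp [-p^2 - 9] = -2*p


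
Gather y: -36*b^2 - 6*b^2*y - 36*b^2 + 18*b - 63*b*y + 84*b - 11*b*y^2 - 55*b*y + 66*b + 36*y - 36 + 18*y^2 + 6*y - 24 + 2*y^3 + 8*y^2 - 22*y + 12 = -72*b^2 + 168*b + 2*y^3 + y^2*(26 - 11*b) + y*(-6*b^2 - 118*b + 20) - 48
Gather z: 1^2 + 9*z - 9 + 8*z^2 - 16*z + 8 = 8*z^2 - 7*z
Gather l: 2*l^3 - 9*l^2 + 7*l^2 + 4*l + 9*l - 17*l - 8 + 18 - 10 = 2*l^3 - 2*l^2 - 4*l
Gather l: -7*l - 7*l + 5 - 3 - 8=-14*l - 6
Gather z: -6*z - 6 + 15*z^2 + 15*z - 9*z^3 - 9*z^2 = -9*z^3 + 6*z^2 + 9*z - 6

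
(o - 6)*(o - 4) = o^2 - 10*o + 24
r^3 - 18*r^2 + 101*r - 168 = (r - 8)*(r - 7)*(r - 3)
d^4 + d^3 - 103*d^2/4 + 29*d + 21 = (d - 7/2)*(d - 2)*(d + 1/2)*(d + 6)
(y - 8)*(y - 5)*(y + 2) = y^3 - 11*y^2 + 14*y + 80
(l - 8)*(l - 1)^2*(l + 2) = l^4 - 8*l^3 - 3*l^2 + 26*l - 16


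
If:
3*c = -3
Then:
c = -1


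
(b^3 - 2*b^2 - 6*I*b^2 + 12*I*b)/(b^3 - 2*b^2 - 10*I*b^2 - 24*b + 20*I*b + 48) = b/(b - 4*I)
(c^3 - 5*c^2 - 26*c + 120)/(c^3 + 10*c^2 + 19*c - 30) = (c^2 - 10*c + 24)/(c^2 + 5*c - 6)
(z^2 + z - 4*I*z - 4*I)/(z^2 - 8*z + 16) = (z^2 + z - 4*I*z - 4*I)/(z^2 - 8*z + 16)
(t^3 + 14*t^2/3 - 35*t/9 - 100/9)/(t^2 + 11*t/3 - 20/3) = (9*t^2 - 3*t - 20)/(3*(3*t - 4))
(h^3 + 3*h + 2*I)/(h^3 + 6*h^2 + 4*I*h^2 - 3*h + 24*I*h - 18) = (h^2 - I*h + 2)/(h^2 + 3*h*(2 + I) + 18*I)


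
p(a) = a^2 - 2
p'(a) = 2*a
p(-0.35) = -1.88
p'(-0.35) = -0.70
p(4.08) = 14.65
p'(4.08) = 8.16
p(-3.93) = 13.44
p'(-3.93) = -7.86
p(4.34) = 16.84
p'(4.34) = 8.68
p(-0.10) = -1.99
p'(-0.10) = -0.20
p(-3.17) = 8.05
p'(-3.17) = -6.34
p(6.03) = 34.36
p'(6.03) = 12.06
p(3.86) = 12.90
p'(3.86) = 7.72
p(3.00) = 7.00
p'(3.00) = 6.00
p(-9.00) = 79.00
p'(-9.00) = -18.00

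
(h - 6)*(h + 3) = h^2 - 3*h - 18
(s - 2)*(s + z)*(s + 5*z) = s^3 + 6*s^2*z - 2*s^2 + 5*s*z^2 - 12*s*z - 10*z^2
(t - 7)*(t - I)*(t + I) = t^3 - 7*t^2 + t - 7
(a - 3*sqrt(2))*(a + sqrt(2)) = a^2 - 2*sqrt(2)*a - 6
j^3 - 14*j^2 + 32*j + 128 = (j - 8)^2*(j + 2)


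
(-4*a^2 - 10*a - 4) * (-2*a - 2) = 8*a^3 + 28*a^2 + 28*a + 8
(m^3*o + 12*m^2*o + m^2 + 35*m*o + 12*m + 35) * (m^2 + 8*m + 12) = m^5*o + 20*m^4*o + m^4 + 143*m^3*o + 20*m^3 + 424*m^2*o + 143*m^2 + 420*m*o + 424*m + 420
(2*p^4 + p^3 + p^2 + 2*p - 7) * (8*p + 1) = 16*p^5 + 10*p^4 + 9*p^3 + 17*p^2 - 54*p - 7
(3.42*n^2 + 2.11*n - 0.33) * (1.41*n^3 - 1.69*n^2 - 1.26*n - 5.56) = 4.8222*n^5 - 2.8047*n^4 - 8.3404*n^3 - 21.1161*n^2 - 11.3158*n + 1.8348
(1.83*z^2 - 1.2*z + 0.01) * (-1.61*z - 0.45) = -2.9463*z^3 + 1.1085*z^2 + 0.5239*z - 0.0045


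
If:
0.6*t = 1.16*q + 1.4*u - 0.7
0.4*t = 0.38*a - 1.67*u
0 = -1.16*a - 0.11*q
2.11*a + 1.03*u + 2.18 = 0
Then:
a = -0.43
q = 4.54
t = 4.74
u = -1.23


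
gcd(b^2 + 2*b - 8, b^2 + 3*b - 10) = b - 2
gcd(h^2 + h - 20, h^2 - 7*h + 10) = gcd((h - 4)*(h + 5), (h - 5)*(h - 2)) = 1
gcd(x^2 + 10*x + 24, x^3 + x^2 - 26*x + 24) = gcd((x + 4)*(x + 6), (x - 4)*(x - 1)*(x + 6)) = x + 6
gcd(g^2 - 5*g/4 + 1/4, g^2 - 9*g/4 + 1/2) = g - 1/4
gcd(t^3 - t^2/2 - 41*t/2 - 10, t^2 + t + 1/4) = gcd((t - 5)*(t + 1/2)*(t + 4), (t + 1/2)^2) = t + 1/2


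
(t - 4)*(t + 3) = t^2 - t - 12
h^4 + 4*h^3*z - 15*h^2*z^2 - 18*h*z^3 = h*(h - 3*z)*(h + z)*(h + 6*z)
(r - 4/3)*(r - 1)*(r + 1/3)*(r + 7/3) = r^4 + r^3/3 - 37*r^2/9 + 47*r/27 + 28/27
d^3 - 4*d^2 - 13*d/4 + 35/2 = (d - 7/2)*(d - 5/2)*(d + 2)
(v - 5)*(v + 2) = v^2 - 3*v - 10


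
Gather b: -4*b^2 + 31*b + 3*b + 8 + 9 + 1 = -4*b^2 + 34*b + 18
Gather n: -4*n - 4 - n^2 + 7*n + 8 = -n^2 + 3*n + 4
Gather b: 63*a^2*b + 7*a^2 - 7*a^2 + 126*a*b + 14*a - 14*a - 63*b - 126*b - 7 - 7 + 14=b*(63*a^2 + 126*a - 189)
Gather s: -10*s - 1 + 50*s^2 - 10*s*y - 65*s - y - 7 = 50*s^2 + s*(-10*y - 75) - y - 8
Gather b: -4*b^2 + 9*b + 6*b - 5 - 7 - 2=-4*b^2 + 15*b - 14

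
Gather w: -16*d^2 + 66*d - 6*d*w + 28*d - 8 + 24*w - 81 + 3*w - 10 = -16*d^2 + 94*d + w*(27 - 6*d) - 99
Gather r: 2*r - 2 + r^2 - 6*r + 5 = r^2 - 4*r + 3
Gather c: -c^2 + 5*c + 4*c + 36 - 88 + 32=-c^2 + 9*c - 20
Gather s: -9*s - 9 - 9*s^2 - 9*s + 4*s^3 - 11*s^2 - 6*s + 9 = 4*s^3 - 20*s^2 - 24*s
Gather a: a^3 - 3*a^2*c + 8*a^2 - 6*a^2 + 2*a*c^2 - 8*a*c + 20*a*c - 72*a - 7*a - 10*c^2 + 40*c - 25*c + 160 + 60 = a^3 + a^2*(2 - 3*c) + a*(2*c^2 + 12*c - 79) - 10*c^2 + 15*c + 220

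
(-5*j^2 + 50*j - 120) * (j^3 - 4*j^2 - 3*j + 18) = -5*j^5 + 70*j^4 - 305*j^3 + 240*j^2 + 1260*j - 2160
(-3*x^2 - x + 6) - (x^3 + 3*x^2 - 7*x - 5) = -x^3 - 6*x^2 + 6*x + 11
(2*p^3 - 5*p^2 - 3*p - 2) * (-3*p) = -6*p^4 + 15*p^3 + 9*p^2 + 6*p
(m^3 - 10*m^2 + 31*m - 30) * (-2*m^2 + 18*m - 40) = -2*m^5 + 38*m^4 - 282*m^3 + 1018*m^2 - 1780*m + 1200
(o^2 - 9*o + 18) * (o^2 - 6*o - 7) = o^4 - 15*o^3 + 65*o^2 - 45*o - 126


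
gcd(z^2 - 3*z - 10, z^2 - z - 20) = z - 5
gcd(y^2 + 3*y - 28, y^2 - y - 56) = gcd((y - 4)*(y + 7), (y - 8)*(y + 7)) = y + 7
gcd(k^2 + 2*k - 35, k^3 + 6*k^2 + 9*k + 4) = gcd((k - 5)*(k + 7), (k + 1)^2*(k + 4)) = 1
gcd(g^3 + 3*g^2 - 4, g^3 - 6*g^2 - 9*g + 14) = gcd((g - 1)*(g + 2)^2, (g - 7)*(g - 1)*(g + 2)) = g^2 + g - 2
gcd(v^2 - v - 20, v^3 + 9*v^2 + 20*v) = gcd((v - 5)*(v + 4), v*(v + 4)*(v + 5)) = v + 4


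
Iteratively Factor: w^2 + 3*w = (w)*(w + 3)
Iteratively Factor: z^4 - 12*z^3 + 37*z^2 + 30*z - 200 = (z - 4)*(z^3 - 8*z^2 + 5*z + 50) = (z - 5)*(z - 4)*(z^2 - 3*z - 10) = (z - 5)*(z - 4)*(z + 2)*(z - 5)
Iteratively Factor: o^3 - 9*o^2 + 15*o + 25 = (o - 5)*(o^2 - 4*o - 5) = (o - 5)*(o + 1)*(o - 5)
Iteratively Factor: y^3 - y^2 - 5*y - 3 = (y + 1)*(y^2 - 2*y - 3) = (y + 1)^2*(y - 3)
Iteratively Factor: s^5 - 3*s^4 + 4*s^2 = (s - 2)*(s^4 - s^3 - 2*s^2) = (s - 2)*(s + 1)*(s^3 - 2*s^2) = (s - 2)^2*(s + 1)*(s^2) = s*(s - 2)^2*(s + 1)*(s)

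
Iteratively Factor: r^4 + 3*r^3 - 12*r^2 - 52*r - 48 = (r - 4)*(r^3 + 7*r^2 + 16*r + 12) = (r - 4)*(r + 2)*(r^2 + 5*r + 6) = (r - 4)*(r + 2)^2*(r + 3)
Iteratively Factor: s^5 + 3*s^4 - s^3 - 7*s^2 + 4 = (s + 2)*(s^4 + s^3 - 3*s^2 - s + 2) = (s - 1)*(s + 2)*(s^3 + 2*s^2 - s - 2) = (s - 1)*(s + 1)*(s + 2)*(s^2 + s - 2) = (s - 1)^2*(s + 1)*(s + 2)*(s + 2)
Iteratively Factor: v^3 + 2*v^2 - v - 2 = (v + 2)*(v^2 - 1) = (v - 1)*(v + 2)*(v + 1)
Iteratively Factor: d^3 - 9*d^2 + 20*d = (d)*(d^2 - 9*d + 20) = d*(d - 4)*(d - 5)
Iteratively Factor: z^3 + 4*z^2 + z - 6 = (z - 1)*(z^2 + 5*z + 6) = (z - 1)*(z + 3)*(z + 2)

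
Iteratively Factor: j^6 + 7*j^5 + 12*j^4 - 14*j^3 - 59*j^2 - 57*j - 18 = (j - 2)*(j^5 + 9*j^4 + 30*j^3 + 46*j^2 + 33*j + 9) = (j - 2)*(j + 1)*(j^4 + 8*j^3 + 22*j^2 + 24*j + 9) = (j - 2)*(j + 1)^2*(j^3 + 7*j^2 + 15*j + 9) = (j - 2)*(j + 1)^2*(j + 3)*(j^2 + 4*j + 3) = (j - 2)*(j + 1)^3*(j + 3)*(j + 3)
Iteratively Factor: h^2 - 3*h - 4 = (h - 4)*(h + 1)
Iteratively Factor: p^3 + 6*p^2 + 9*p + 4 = (p + 1)*(p^2 + 5*p + 4) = (p + 1)*(p + 4)*(p + 1)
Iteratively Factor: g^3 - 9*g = (g - 3)*(g^2 + 3*g) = (g - 3)*(g + 3)*(g)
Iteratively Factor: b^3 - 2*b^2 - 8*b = (b)*(b^2 - 2*b - 8) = b*(b - 4)*(b + 2)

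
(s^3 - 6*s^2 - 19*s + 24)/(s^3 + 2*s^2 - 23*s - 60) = (s^2 - 9*s + 8)/(s^2 - s - 20)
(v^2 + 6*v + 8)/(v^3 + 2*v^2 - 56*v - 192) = (v + 2)/(v^2 - 2*v - 48)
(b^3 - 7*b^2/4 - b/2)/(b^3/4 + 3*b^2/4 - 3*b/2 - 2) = b*(4*b + 1)/(b^2 + 5*b + 4)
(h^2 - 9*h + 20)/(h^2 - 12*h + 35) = (h - 4)/(h - 7)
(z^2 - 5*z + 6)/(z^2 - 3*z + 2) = (z - 3)/(z - 1)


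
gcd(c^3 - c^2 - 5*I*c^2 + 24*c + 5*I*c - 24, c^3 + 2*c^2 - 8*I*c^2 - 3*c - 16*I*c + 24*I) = c^2 + c*(-1 - 8*I) + 8*I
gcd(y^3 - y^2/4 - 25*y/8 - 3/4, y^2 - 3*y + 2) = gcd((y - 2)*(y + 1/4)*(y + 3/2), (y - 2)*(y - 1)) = y - 2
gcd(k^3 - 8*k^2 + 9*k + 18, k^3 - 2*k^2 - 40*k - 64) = 1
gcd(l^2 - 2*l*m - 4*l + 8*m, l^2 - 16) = l - 4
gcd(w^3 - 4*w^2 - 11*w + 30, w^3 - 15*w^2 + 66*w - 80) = w^2 - 7*w + 10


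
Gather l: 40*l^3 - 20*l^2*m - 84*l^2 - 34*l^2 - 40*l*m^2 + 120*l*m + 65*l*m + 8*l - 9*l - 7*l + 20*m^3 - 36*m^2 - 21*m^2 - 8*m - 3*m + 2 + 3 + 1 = 40*l^3 + l^2*(-20*m - 118) + l*(-40*m^2 + 185*m - 8) + 20*m^3 - 57*m^2 - 11*m + 6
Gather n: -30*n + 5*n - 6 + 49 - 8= 35 - 25*n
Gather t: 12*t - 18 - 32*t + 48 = 30 - 20*t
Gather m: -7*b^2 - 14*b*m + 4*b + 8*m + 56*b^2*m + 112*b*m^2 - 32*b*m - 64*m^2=-7*b^2 + 4*b + m^2*(112*b - 64) + m*(56*b^2 - 46*b + 8)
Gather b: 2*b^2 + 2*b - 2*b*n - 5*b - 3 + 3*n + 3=2*b^2 + b*(-2*n - 3) + 3*n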